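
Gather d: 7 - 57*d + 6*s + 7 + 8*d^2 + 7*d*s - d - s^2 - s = 8*d^2 + d*(7*s - 58) - s^2 + 5*s + 14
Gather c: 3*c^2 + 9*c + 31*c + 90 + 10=3*c^2 + 40*c + 100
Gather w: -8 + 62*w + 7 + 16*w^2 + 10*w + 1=16*w^2 + 72*w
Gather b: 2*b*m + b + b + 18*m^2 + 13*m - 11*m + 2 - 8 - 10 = b*(2*m + 2) + 18*m^2 + 2*m - 16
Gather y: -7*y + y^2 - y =y^2 - 8*y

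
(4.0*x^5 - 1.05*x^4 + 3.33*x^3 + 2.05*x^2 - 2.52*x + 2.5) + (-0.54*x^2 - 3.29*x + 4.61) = 4.0*x^5 - 1.05*x^4 + 3.33*x^3 + 1.51*x^2 - 5.81*x + 7.11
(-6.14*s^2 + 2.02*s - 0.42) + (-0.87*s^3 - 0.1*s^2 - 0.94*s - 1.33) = -0.87*s^3 - 6.24*s^2 + 1.08*s - 1.75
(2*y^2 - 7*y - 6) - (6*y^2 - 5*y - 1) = -4*y^2 - 2*y - 5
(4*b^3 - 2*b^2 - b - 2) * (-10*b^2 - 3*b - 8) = -40*b^5 + 8*b^4 - 16*b^3 + 39*b^2 + 14*b + 16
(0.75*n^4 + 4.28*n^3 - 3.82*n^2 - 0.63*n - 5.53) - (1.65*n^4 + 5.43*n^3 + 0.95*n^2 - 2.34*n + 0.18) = -0.9*n^4 - 1.15*n^3 - 4.77*n^2 + 1.71*n - 5.71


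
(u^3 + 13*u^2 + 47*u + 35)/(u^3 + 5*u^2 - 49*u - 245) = (u + 1)/(u - 7)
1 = 1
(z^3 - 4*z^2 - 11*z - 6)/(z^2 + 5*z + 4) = (z^2 - 5*z - 6)/(z + 4)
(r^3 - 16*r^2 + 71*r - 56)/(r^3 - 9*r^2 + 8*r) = (r - 7)/r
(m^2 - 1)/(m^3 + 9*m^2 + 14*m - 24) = (m + 1)/(m^2 + 10*m + 24)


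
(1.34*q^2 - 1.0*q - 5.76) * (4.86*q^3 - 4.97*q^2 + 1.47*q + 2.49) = 6.5124*q^5 - 11.5198*q^4 - 21.0538*q^3 + 30.4938*q^2 - 10.9572*q - 14.3424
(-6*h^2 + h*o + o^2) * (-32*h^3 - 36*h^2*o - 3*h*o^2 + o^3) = 192*h^5 + 184*h^4*o - 50*h^3*o^2 - 45*h^2*o^3 - 2*h*o^4 + o^5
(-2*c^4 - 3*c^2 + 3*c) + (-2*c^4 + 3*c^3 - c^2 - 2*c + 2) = -4*c^4 + 3*c^3 - 4*c^2 + c + 2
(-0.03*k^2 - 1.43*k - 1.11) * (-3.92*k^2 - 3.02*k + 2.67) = 0.1176*k^4 + 5.6962*k^3 + 8.5897*k^2 - 0.4659*k - 2.9637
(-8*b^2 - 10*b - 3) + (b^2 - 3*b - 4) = -7*b^2 - 13*b - 7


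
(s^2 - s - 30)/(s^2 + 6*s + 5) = (s - 6)/(s + 1)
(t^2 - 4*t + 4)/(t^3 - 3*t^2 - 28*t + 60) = (t - 2)/(t^2 - t - 30)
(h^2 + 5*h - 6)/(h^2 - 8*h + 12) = (h^2 + 5*h - 6)/(h^2 - 8*h + 12)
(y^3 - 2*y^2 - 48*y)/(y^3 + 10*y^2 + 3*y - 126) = y*(y - 8)/(y^2 + 4*y - 21)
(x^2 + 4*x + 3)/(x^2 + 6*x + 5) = (x + 3)/(x + 5)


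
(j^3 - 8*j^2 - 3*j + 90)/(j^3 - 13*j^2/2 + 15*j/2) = 2*(j^2 - 3*j - 18)/(j*(2*j - 3))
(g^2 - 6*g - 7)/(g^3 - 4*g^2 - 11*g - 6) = (g - 7)/(g^2 - 5*g - 6)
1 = 1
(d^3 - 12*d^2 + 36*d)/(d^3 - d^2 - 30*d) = (d - 6)/(d + 5)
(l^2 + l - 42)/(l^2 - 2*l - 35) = (-l^2 - l + 42)/(-l^2 + 2*l + 35)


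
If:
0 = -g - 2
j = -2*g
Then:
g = -2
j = 4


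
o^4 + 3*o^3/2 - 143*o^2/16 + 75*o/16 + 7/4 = (o - 7/4)*(o - 1)*(o + 1/4)*(o + 4)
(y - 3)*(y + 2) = y^2 - y - 6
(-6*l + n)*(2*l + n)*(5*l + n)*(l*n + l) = -60*l^4*n - 60*l^4 - 32*l^3*n^2 - 32*l^3*n + l^2*n^3 + l^2*n^2 + l*n^4 + l*n^3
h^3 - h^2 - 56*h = h*(h - 8)*(h + 7)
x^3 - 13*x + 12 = (x - 3)*(x - 1)*(x + 4)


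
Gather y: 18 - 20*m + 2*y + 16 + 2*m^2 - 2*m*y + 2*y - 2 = 2*m^2 - 20*m + y*(4 - 2*m) + 32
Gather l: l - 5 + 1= l - 4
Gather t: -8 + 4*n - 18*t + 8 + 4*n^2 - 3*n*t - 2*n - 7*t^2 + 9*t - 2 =4*n^2 + 2*n - 7*t^2 + t*(-3*n - 9) - 2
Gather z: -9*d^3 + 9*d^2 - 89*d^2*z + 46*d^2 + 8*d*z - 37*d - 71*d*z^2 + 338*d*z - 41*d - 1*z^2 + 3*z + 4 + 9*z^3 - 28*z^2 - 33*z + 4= -9*d^3 + 55*d^2 - 78*d + 9*z^3 + z^2*(-71*d - 29) + z*(-89*d^2 + 346*d - 30) + 8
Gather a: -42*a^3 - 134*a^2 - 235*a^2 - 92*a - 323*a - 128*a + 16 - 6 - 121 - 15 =-42*a^3 - 369*a^2 - 543*a - 126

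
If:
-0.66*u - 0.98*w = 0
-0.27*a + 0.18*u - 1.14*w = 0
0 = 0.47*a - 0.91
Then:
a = 1.94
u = 0.55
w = -0.37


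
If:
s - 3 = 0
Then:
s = 3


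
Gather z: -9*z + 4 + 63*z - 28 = 54*z - 24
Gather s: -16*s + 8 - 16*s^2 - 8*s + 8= -16*s^2 - 24*s + 16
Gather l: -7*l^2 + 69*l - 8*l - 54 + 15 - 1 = -7*l^2 + 61*l - 40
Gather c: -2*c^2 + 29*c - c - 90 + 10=-2*c^2 + 28*c - 80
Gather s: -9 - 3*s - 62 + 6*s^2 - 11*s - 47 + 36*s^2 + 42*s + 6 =42*s^2 + 28*s - 112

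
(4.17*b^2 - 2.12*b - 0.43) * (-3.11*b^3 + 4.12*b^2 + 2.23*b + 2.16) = -12.9687*b^5 + 23.7736*b^4 + 1.902*b^3 + 2.508*b^2 - 5.5381*b - 0.9288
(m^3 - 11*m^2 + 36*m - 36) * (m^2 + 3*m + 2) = m^5 - 8*m^4 + 5*m^3 + 50*m^2 - 36*m - 72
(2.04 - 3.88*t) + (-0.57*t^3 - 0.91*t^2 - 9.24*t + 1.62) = -0.57*t^3 - 0.91*t^2 - 13.12*t + 3.66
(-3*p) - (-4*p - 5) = p + 5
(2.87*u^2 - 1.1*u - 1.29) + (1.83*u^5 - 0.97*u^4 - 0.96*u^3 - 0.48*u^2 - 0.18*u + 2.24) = 1.83*u^5 - 0.97*u^4 - 0.96*u^3 + 2.39*u^2 - 1.28*u + 0.95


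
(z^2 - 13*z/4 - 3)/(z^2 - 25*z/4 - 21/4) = (z - 4)/(z - 7)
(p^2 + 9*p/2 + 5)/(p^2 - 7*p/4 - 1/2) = 2*(2*p^2 + 9*p + 10)/(4*p^2 - 7*p - 2)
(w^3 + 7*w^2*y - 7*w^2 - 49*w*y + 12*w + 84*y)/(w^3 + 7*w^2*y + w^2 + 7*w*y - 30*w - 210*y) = (w^2 - 7*w + 12)/(w^2 + w - 30)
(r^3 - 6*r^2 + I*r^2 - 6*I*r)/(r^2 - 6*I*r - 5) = r*(r^2 + r*(-6 + I) - 6*I)/(r^2 - 6*I*r - 5)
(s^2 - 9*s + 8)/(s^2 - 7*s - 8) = (s - 1)/(s + 1)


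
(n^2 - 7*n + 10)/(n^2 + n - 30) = (n - 2)/(n + 6)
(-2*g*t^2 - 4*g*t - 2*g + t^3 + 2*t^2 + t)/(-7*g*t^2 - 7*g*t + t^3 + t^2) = (-2*g*t - 2*g + t^2 + t)/(t*(-7*g + t))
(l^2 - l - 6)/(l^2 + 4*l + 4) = (l - 3)/(l + 2)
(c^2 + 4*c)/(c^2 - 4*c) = (c + 4)/(c - 4)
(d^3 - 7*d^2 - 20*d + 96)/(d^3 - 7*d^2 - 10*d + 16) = (d^2 + d - 12)/(d^2 + d - 2)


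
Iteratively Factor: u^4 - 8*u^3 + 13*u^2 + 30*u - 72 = (u - 3)*(u^3 - 5*u^2 - 2*u + 24) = (u - 3)^2*(u^2 - 2*u - 8) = (u - 4)*(u - 3)^2*(u + 2)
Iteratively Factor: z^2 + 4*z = (z + 4)*(z)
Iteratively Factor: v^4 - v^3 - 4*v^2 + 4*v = (v)*(v^3 - v^2 - 4*v + 4) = v*(v - 1)*(v^2 - 4) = v*(v - 2)*(v - 1)*(v + 2)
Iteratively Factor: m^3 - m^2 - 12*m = (m)*(m^2 - m - 12) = m*(m - 4)*(m + 3)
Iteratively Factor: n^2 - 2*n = (n - 2)*(n)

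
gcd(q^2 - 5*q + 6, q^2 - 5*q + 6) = q^2 - 5*q + 6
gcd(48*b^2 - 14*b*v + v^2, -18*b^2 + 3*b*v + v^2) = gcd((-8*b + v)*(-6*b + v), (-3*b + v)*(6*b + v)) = 1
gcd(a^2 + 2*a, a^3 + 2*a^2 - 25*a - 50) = a + 2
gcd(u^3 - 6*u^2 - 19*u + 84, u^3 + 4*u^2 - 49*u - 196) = u^2 - 3*u - 28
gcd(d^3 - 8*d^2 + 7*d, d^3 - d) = d^2 - d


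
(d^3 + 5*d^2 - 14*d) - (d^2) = d^3 + 4*d^2 - 14*d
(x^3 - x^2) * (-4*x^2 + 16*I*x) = -4*x^5 + 4*x^4 + 16*I*x^4 - 16*I*x^3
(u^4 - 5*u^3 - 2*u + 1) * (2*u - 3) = 2*u^5 - 13*u^4 + 15*u^3 - 4*u^2 + 8*u - 3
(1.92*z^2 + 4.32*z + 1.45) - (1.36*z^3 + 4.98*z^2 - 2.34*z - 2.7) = -1.36*z^3 - 3.06*z^2 + 6.66*z + 4.15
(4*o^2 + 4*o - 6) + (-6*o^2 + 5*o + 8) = -2*o^2 + 9*o + 2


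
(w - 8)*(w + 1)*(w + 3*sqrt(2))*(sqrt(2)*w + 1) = sqrt(2)*w^4 - 7*sqrt(2)*w^3 + 7*w^3 - 49*w^2 - 5*sqrt(2)*w^2 - 56*w - 21*sqrt(2)*w - 24*sqrt(2)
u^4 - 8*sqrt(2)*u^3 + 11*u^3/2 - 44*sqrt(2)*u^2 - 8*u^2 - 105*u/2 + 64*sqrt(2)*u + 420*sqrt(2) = (u - 3)*(u + 7/2)*(u + 5)*(u - 8*sqrt(2))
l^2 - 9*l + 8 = (l - 8)*(l - 1)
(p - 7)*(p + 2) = p^2 - 5*p - 14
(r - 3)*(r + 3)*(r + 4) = r^3 + 4*r^2 - 9*r - 36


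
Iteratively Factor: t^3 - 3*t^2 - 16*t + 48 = (t + 4)*(t^2 - 7*t + 12) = (t - 3)*(t + 4)*(t - 4)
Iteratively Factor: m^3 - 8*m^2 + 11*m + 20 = (m + 1)*(m^2 - 9*m + 20) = (m - 4)*(m + 1)*(m - 5)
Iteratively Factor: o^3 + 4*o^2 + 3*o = (o + 3)*(o^2 + o) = (o + 1)*(o + 3)*(o)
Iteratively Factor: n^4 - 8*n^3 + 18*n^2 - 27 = (n + 1)*(n^3 - 9*n^2 + 27*n - 27) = (n - 3)*(n + 1)*(n^2 - 6*n + 9) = (n - 3)^2*(n + 1)*(n - 3)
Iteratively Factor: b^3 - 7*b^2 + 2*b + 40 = (b - 5)*(b^2 - 2*b - 8) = (b - 5)*(b + 2)*(b - 4)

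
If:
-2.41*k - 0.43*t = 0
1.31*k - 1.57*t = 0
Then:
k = 0.00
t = 0.00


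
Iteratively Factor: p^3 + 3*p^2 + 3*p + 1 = (p + 1)*(p^2 + 2*p + 1) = (p + 1)^2*(p + 1)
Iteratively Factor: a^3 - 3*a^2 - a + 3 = (a + 1)*(a^2 - 4*a + 3) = (a - 1)*(a + 1)*(a - 3)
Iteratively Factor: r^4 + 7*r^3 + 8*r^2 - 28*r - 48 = (r - 2)*(r^3 + 9*r^2 + 26*r + 24) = (r - 2)*(r + 2)*(r^2 + 7*r + 12) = (r - 2)*(r + 2)*(r + 4)*(r + 3)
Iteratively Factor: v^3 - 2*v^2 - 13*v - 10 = (v + 1)*(v^2 - 3*v - 10) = (v - 5)*(v + 1)*(v + 2)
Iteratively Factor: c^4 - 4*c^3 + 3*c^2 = (c - 3)*(c^3 - c^2) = c*(c - 3)*(c^2 - c) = c^2*(c - 3)*(c - 1)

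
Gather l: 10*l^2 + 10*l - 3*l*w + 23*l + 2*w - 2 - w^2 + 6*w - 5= 10*l^2 + l*(33 - 3*w) - w^2 + 8*w - 7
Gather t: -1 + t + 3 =t + 2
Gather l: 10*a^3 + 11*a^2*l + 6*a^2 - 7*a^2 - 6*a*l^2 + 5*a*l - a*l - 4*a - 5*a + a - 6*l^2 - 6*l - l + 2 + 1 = 10*a^3 - a^2 - 8*a + l^2*(-6*a - 6) + l*(11*a^2 + 4*a - 7) + 3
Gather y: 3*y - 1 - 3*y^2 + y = -3*y^2 + 4*y - 1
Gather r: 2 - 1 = 1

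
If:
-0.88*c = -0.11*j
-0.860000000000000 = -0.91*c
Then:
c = 0.95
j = 7.56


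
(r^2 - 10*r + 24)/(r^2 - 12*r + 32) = (r - 6)/(r - 8)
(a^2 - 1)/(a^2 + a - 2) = (a + 1)/(a + 2)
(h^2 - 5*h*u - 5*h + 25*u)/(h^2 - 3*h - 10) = (h - 5*u)/(h + 2)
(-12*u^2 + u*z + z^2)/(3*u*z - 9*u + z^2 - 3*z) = (-12*u^2 + u*z + z^2)/(3*u*z - 9*u + z^2 - 3*z)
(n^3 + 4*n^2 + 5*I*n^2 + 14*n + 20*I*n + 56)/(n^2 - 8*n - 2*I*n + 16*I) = (n^2 + n*(4 + 7*I) + 28*I)/(n - 8)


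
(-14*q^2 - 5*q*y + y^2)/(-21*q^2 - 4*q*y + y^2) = (2*q + y)/(3*q + y)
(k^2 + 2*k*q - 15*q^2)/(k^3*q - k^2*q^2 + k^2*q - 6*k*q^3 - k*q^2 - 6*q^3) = (k + 5*q)/(q*(k^2 + 2*k*q + k + 2*q))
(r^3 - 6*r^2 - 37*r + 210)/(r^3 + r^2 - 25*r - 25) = (r^2 - r - 42)/(r^2 + 6*r + 5)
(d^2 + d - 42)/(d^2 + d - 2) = (d^2 + d - 42)/(d^2 + d - 2)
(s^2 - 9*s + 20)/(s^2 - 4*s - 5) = (s - 4)/(s + 1)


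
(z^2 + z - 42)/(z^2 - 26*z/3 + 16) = 3*(z + 7)/(3*z - 8)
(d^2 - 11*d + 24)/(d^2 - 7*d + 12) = (d - 8)/(d - 4)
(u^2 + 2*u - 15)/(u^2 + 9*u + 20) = (u - 3)/(u + 4)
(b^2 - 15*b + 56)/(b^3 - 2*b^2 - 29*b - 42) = (b - 8)/(b^2 + 5*b + 6)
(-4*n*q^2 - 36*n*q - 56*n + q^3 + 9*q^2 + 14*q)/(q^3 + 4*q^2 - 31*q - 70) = (-4*n + q)/(q - 5)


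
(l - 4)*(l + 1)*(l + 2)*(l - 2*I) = l^4 - l^3 - 2*I*l^3 - 10*l^2 + 2*I*l^2 - 8*l + 20*I*l + 16*I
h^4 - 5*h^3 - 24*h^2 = h^2*(h - 8)*(h + 3)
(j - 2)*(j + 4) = j^2 + 2*j - 8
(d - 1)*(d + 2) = d^2 + d - 2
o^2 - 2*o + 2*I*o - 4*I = (o - 2)*(o + 2*I)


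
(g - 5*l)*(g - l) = g^2 - 6*g*l + 5*l^2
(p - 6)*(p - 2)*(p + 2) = p^3 - 6*p^2 - 4*p + 24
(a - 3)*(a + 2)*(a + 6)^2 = a^4 + 11*a^3 + 18*a^2 - 108*a - 216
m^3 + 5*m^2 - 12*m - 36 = (m - 3)*(m + 2)*(m + 6)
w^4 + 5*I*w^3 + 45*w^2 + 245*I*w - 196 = (w - 7*I)*(w + I)*(w + 4*I)*(w + 7*I)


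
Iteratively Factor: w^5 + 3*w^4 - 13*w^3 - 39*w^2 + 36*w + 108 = (w + 2)*(w^4 + w^3 - 15*w^2 - 9*w + 54) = (w + 2)*(w + 3)*(w^3 - 2*w^2 - 9*w + 18) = (w + 2)*(w + 3)^2*(w^2 - 5*w + 6) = (w - 3)*(w + 2)*(w + 3)^2*(w - 2)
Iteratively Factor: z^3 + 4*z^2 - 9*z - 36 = (z + 3)*(z^2 + z - 12) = (z - 3)*(z + 3)*(z + 4)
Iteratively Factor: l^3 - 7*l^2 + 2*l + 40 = (l - 4)*(l^2 - 3*l - 10) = (l - 4)*(l + 2)*(l - 5)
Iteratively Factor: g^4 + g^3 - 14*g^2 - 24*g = (g)*(g^3 + g^2 - 14*g - 24) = g*(g + 2)*(g^2 - g - 12) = g*(g - 4)*(g + 2)*(g + 3)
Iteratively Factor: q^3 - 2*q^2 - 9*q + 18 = (q - 2)*(q^2 - 9) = (q - 3)*(q - 2)*(q + 3)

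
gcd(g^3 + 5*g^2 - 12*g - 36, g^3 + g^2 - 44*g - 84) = g^2 + 8*g + 12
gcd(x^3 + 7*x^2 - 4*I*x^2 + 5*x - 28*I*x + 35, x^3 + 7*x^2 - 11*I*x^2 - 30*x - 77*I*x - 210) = x^2 + x*(7 - 5*I) - 35*I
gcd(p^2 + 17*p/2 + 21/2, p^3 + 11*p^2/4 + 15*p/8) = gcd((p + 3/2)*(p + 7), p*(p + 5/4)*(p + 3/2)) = p + 3/2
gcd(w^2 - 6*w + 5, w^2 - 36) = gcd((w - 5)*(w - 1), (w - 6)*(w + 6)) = 1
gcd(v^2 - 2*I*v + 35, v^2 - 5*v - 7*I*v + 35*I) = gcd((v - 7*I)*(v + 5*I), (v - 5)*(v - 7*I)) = v - 7*I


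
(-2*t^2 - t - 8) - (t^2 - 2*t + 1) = -3*t^2 + t - 9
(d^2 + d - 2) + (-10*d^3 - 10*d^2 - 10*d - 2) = -10*d^3 - 9*d^2 - 9*d - 4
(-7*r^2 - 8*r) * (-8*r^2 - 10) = 56*r^4 + 64*r^3 + 70*r^2 + 80*r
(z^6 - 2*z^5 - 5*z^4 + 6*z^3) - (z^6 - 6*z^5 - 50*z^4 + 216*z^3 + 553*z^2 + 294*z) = 4*z^5 + 45*z^4 - 210*z^3 - 553*z^2 - 294*z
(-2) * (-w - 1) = 2*w + 2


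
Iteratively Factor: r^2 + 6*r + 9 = (r + 3)*(r + 3)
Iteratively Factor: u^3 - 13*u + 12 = (u - 3)*(u^2 + 3*u - 4) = (u - 3)*(u - 1)*(u + 4)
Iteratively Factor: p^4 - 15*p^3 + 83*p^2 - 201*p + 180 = (p - 4)*(p^3 - 11*p^2 + 39*p - 45) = (p - 5)*(p - 4)*(p^2 - 6*p + 9) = (p - 5)*(p - 4)*(p - 3)*(p - 3)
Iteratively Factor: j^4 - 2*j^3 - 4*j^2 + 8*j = (j - 2)*(j^3 - 4*j) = j*(j - 2)*(j^2 - 4) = j*(j - 2)^2*(j + 2)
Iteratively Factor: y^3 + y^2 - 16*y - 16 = (y - 4)*(y^2 + 5*y + 4) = (y - 4)*(y + 4)*(y + 1)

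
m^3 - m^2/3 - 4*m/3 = m*(m - 4/3)*(m + 1)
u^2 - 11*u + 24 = (u - 8)*(u - 3)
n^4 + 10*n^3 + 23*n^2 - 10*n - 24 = (n - 1)*(n + 1)*(n + 4)*(n + 6)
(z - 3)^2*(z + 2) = z^3 - 4*z^2 - 3*z + 18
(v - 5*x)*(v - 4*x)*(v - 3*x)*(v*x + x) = v^4*x - 12*v^3*x^2 + v^3*x + 47*v^2*x^3 - 12*v^2*x^2 - 60*v*x^4 + 47*v*x^3 - 60*x^4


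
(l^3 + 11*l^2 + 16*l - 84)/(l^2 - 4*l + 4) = (l^2 + 13*l + 42)/(l - 2)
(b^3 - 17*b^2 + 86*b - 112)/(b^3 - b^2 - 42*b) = (b^2 - 10*b + 16)/(b*(b + 6))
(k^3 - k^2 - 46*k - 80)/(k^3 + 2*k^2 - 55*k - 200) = (k + 2)/(k + 5)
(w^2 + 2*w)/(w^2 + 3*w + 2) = w/(w + 1)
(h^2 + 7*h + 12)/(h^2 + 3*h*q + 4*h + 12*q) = (h + 3)/(h + 3*q)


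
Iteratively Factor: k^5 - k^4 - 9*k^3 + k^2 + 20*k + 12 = (k + 2)*(k^4 - 3*k^3 - 3*k^2 + 7*k + 6) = (k - 2)*(k + 2)*(k^3 - k^2 - 5*k - 3) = (k - 2)*(k + 1)*(k + 2)*(k^2 - 2*k - 3) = (k - 2)*(k + 1)^2*(k + 2)*(k - 3)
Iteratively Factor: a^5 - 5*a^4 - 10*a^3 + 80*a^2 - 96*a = (a)*(a^4 - 5*a^3 - 10*a^2 + 80*a - 96) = a*(a - 2)*(a^3 - 3*a^2 - 16*a + 48) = a*(a - 2)*(a + 4)*(a^2 - 7*a + 12) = a*(a - 3)*(a - 2)*(a + 4)*(a - 4)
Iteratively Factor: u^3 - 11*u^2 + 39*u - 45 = (u - 5)*(u^2 - 6*u + 9) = (u - 5)*(u - 3)*(u - 3)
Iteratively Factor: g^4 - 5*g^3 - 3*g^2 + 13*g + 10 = (g - 5)*(g^3 - 3*g - 2) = (g - 5)*(g - 2)*(g^2 + 2*g + 1) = (g - 5)*(g - 2)*(g + 1)*(g + 1)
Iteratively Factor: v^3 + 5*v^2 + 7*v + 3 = (v + 1)*(v^2 + 4*v + 3) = (v + 1)^2*(v + 3)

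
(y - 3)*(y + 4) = y^2 + y - 12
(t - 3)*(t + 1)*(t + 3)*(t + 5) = t^4 + 6*t^3 - 4*t^2 - 54*t - 45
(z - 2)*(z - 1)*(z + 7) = z^3 + 4*z^2 - 19*z + 14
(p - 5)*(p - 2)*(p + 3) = p^3 - 4*p^2 - 11*p + 30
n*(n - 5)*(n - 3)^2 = n^4 - 11*n^3 + 39*n^2 - 45*n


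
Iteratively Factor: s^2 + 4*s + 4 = (s + 2)*(s + 2)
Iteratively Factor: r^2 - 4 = (r + 2)*(r - 2)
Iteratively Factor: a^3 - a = (a + 1)*(a^2 - a) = (a - 1)*(a + 1)*(a)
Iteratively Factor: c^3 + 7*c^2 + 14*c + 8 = (c + 2)*(c^2 + 5*c + 4) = (c + 2)*(c + 4)*(c + 1)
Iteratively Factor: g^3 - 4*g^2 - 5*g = (g - 5)*(g^2 + g) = (g - 5)*(g + 1)*(g)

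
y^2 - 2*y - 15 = (y - 5)*(y + 3)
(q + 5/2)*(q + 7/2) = q^2 + 6*q + 35/4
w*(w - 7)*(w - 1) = w^3 - 8*w^2 + 7*w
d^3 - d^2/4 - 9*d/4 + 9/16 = (d - 3/2)*(d - 1/4)*(d + 3/2)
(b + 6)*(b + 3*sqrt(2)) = b^2 + 3*sqrt(2)*b + 6*b + 18*sqrt(2)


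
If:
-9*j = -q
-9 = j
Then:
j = -9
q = -81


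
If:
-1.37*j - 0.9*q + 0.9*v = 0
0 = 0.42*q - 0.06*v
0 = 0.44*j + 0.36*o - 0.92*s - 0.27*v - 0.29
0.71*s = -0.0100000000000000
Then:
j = 0.563086548488008*v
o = 0.0617831074035454*v + 0.769561815336463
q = 0.142857142857143*v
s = -0.01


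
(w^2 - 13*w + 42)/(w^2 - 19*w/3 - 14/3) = 3*(w - 6)/(3*w + 2)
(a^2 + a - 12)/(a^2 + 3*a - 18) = (a + 4)/(a + 6)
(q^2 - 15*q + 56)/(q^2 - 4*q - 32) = (q - 7)/(q + 4)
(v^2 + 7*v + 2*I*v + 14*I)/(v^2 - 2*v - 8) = (v^2 + v*(7 + 2*I) + 14*I)/(v^2 - 2*v - 8)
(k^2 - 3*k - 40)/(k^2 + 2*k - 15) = (k - 8)/(k - 3)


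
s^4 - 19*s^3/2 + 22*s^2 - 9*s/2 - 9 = (s - 6)*(s - 3)*(s - 1)*(s + 1/2)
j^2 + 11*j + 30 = (j + 5)*(j + 6)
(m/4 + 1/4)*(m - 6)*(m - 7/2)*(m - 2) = m^4/4 - 21*m^3/8 + 57*m^2/8 - m/2 - 21/2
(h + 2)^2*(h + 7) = h^3 + 11*h^2 + 32*h + 28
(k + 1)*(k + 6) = k^2 + 7*k + 6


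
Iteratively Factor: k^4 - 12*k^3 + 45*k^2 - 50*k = (k - 5)*(k^3 - 7*k^2 + 10*k) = (k - 5)*(k - 2)*(k^2 - 5*k) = k*(k - 5)*(k - 2)*(k - 5)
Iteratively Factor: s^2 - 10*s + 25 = (s - 5)*(s - 5)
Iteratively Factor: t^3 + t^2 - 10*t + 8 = (t - 2)*(t^2 + 3*t - 4) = (t - 2)*(t + 4)*(t - 1)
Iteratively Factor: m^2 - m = (m - 1)*(m)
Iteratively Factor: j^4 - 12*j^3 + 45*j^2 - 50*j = (j - 5)*(j^3 - 7*j^2 + 10*j) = (j - 5)^2*(j^2 - 2*j) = j*(j - 5)^2*(j - 2)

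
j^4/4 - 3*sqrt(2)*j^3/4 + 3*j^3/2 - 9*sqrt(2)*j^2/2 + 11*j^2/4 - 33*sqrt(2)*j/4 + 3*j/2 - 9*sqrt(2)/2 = (j/2 + 1/2)*(j/2 + 1)*(j + 3)*(j - 3*sqrt(2))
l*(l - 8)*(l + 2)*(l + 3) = l^4 - 3*l^3 - 34*l^2 - 48*l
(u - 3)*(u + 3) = u^2 - 9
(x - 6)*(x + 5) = x^2 - x - 30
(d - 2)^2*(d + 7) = d^3 + 3*d^2 - 24*d + 28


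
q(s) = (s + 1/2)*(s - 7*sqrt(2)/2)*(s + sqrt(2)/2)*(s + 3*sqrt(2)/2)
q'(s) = (s + 1/2)*(s - 7*sqrt(2)/2)*(s + sqrt(2)/2) + (s + 1/2)*(s - 7*sqrt(2)/2)*(s + 3*sqrt(2)/2) + (s + 1/2)*(s + sqrt(2)/2)*(s + 3*sqrt(2)/2) + (s - 7*sqrt(2)/2)*(s + sqrt(2)/2)*(s + 3*sqrt(2)/2) = 4*s^3 - 9*sqrt(2)*s^2/2 + 3*s^2/2 - 25*s - 3*sqrt(2)*s/2 - 21*sqrt(2)/4 - 25/4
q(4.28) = -102.20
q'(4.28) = 94.76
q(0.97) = -30.33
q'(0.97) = -40.91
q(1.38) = -49.04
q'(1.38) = -49.85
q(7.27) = 1350.60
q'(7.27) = 1069.04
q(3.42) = -137.14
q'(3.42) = -3.31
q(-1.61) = -3.36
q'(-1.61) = 0.69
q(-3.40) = 83.38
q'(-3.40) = -134.91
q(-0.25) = -1.11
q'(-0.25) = -7.26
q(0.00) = -3.71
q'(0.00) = -13.67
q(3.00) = -129.56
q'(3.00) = -30.81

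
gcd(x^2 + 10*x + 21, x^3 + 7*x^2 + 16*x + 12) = x + 3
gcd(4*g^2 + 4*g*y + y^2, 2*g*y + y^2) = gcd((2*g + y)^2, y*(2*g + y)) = 2*g + y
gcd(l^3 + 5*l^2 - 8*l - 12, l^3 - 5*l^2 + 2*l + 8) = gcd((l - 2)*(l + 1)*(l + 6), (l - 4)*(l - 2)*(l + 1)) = l^2 - l - 2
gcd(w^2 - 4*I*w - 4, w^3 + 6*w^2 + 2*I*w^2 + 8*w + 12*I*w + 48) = w - 2*I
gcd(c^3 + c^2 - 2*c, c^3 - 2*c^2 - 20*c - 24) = c + 2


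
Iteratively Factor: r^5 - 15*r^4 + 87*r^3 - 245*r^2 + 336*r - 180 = (r - 5)*(r^4 - 10*r^3 + 37*r^2 - 60*r + 36) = (r - 5)*(r - 3)*(r^3 - 7*r^2 + 16*r - 12) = (r - 5)*(r - 3)*(r - 2)*(r^2 - 5*r + 6) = (r - 5)*(r - 3)*(r - 2)^2*(r - 3)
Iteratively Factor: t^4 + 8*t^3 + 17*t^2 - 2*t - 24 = (t + 2)*(t^3 + 6*t^2 + 5*t - 12) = (t + 2)*(t + 3)*(t^2 + 3*t - 4) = (t + 2)*(t + 3)*(t + 4)*(t - 1)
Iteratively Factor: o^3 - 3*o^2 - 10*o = (o)*(o^2 - 3*o - 10) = o*(o + 2)*(o - 5)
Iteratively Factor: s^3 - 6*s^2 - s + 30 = (s + 2)*(s^2 - 8*s + 15) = (s - 5)*(s + 2)*(s - 3)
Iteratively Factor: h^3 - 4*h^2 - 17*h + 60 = (h - 5)*(h^2 + h - 12) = (h - 5)*(h - 3)*(h + 4)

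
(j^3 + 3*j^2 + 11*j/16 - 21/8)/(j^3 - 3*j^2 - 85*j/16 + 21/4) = (j + 2)/(j - 4)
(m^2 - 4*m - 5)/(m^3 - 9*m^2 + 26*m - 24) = (m^2 - 4*m - 5)/(m^3 - 9*m^2 + 26*m - 24)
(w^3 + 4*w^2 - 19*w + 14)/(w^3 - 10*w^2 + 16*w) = (w^2 + 6*w - 7)/(w*(w - 8))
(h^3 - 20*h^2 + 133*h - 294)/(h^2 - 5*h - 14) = (h^2 - 13*h + 42)/(h + 2)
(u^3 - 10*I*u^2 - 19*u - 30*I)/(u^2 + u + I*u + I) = (u^2 - 11*I*u - 30)/(u + 1)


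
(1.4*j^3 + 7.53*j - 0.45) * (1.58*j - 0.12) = 2.212*j^4 - 0.168*j^3 + 11.8974*j^2 - 1.6146*j + 0.054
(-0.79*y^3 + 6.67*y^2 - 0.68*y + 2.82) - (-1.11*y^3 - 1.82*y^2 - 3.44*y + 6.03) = 0.32*y^3 + 8.49*y^2 + 2.76*y - 3.21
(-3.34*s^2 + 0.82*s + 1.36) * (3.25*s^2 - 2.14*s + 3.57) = -10.855*s^4 + 9.8126*s^3 - 9.2586*s^2 + 0.016999999999999*s + 4.8552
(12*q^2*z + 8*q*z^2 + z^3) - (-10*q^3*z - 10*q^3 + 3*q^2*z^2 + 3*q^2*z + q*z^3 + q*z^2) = 10*q^3*z + 10*q^3 - 3*q^2*z^2 + 9*q^2*z - q*z^3 + 7*q*z^2 + z^3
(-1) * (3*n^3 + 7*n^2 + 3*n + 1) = -3*n^3 - 7*n^2 - 3*n - 1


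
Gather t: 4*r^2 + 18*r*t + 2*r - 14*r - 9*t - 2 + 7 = 4*r^2 - 12*r + t*(18*r - 9) + 5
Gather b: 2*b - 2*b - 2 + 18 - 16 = 0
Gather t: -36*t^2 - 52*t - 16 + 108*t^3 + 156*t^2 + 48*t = 108*t^3 + 120*t^2 - 4*t - 16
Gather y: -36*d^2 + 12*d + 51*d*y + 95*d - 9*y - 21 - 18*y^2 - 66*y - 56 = -36*d^2 + 107*d - 18*y^2 + y*(51*d - 75) - 77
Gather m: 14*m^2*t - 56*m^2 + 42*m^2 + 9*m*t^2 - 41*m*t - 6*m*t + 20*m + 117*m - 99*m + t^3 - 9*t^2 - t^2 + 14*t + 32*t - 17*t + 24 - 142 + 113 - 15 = m^2*(14*t - 14) + m*(9*t^2 - 47*t + 38) + t^3 - 10*t^2 + 29*t - 20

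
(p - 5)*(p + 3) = p^2 - 2*p - 15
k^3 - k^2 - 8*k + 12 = (k - 2)^2*(k + 3)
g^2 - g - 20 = (g - 5)*(g + 4)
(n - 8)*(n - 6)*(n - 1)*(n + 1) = n^4 - 14*n^3 + 47*n^2 + 14*n - 48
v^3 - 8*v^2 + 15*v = v*(v - 5)*(v - 3)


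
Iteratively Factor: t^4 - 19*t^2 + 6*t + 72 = (t + 4)*(t^3 - 4*t^2 - 3*t + 18) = (t - 3)*(t + 4)*(t^2 - t - 6) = (t - 3)*(t + 2)*(t + 4)*(t - 3)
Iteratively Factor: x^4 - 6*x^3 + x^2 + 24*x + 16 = (x + 1)*(x^3 - 7*x^2 + 8*x + 16) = (x + 1)^2*(x^2 - 8*x + 16) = (x - 4)*(x + 1)^2*(x - 4)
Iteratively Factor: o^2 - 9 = (o + 3)*(o - 3)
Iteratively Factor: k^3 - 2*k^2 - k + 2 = (k + 1)*(k^2 - 3*k + 2) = (k - 1)*(k + 1)*(k - 2)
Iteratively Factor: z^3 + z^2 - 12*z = (z - 3)*(z^2 + 4*z) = (z - 3)*(z + 4)*(z)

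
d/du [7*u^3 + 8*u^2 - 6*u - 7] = 21*u^2 + 16*u - 6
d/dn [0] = 0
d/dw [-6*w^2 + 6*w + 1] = 6 - 12*w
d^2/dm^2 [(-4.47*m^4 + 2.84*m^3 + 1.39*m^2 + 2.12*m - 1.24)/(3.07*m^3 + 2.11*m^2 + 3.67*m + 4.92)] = (2.27373675443232e-13*m^8 - 1.70530256582424e-13*m^7 + 50.3321979999999*m^6 + 125.310726*m^5 - 1306.229748*m^4 - 1746.727022*m^3 - 1578.534744*m^2 + 335.1918*m - 16.92284)/(28.934443*m^9 + 59.659617*m^8 + 144.77199*m^7 + 291.144409*m^6 + 364.287894*m^5 + 483.570021*m^4 + 500.965831*m^3 + 352.027476*m^2 + 266.512464*m + 119.095488)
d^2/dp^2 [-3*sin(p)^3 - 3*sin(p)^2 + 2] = 27*sin(p)^3 + 12*sin(p)^2 - 18*sin(p) - 6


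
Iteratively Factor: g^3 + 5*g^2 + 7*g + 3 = (g + 1)*(g^2 + 4*g + 3) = (g + 1)*(g + 3)*(g + 1)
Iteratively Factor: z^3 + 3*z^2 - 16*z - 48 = (z + 3)*(z^2 - 16) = (z + 3)*(z + 4)*(z - 4)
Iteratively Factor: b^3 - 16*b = (b)*(b^2 - 16) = b*(b + 4)*(b - 4)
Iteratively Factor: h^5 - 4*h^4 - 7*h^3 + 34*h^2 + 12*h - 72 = (h + 2)*(h^4 - 6*h^3 + 5*h^2 + 24*h - 36) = (h + 2)^2*(h^3 - 8*h^2 + 21*h - 18) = (h - 3)*(h + 2)^2*(h^2 - 5*h + 6) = (h - 3)^2*(h + 2)^2*(h - 2)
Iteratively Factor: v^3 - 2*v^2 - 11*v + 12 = (v - 4)*(v^2 + 2*v - 3) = (v - 4)*(v + 3)*(v - 1)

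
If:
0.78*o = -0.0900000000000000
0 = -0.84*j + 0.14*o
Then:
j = -0.02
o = -0.12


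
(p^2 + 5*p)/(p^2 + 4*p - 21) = p*(p + 5)/(p^2 + 4*p - 21)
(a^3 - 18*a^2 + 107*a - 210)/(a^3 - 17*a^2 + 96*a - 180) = (a - 7)/(a - 6)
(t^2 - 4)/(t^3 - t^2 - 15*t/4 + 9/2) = 4*(t - 2)/(4*t^2 - 12*t + 9)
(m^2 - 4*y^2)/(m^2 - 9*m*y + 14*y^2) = (-m - 2*y)/(-m + 7*y)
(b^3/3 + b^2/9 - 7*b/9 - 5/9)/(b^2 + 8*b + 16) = (3*b^3 + b^2 - 7*b - 5)/(9*(b^2 + 8*b + 16))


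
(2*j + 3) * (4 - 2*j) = -4*j^2 + 2*j + 12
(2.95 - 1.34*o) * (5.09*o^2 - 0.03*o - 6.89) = -6.8206*o^3 + 15.0557*o^2 + 9.1441*o - 20.3255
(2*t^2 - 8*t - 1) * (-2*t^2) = -4*t^4 + 16*t^3 + 2*t^2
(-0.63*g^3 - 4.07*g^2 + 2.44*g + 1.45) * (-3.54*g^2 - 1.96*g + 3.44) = 2.2302*g^5 + 15.6426*g^4 - 2.8276*g^3 - 23.9162*g^2 + 5.5516*g + 4.988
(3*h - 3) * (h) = 3*h^2 - 3*h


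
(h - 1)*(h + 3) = h^2 + 2*h - 3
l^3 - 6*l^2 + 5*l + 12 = (l - 4)*(l - 3)*(l + 1)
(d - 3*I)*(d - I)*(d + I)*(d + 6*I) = d^4 + 3*I*d^3 + 19*d^2 + 3*I*d + 18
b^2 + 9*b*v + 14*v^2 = (b + 2*v)*(b + 7*v)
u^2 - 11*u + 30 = (u - 6)*(u - 5)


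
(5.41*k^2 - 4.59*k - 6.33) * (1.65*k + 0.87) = 8.9265*k^3 - 2.8668*k^2 - 14.4378*k - 5.5071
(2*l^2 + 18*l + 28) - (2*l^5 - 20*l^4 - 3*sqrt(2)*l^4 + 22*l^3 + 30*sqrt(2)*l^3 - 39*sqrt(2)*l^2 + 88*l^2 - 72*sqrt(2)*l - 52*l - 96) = -2*l^5 + 3*sqrt(2)*l^4 + 20*l^4 - 30*sqrt(2)*l^3 - 22*l^3 - 86*l^2 + 39*sqrt(2)*l^2 + 70*l + 72*sqrt(2)*l + 124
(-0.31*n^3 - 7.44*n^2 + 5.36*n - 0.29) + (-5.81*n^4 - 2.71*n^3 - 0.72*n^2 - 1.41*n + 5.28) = -5.81*n^4 - 3.02*n^3 - 8.16*n^2 + 3.95*n + 4.99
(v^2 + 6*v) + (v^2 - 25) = 2*v^2 + 6*v - 25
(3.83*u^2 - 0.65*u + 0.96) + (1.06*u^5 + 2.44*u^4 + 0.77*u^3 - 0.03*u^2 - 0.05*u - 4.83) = 1.06*u^5 + 2.44*u^4 + 0.77*u^3 + 3.8*u^2 - 0.7*u - 3.87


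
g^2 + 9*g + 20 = (g + 4)*(g + 5)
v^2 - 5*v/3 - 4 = (v - 3)*(v + 4/3)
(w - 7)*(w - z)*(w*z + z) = w^3*z - w^2*z^2 - 6*w^2*z + 6*w*z^2 - 7*w*z + 7*z^2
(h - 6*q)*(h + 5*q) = h^2 - h*q - 30*q^2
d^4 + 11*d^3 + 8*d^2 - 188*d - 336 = (d - 4)*(d + 2)*(d + 6)*(d + 7)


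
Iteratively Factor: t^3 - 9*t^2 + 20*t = (t - 4)*(t^2 - 5*t) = (t - 5)*(t - 4)*(t)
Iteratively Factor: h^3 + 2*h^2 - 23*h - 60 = (h + 4)*(h^2 - 2*h - 15) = (h - 5)*(h + 4)*(h + 3)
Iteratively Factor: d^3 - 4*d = (d - 2)*(d^2 + 2*d) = d*(d - 2)*(d + 2)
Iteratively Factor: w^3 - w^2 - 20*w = (w + 4)*(w^2 - 5*w) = (w - 5)*(w + 4)*(w)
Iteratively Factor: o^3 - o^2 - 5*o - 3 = (o - 3)*(o^2 + 2*o + 1) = (o - 3)*(o + 1)*(o + 1)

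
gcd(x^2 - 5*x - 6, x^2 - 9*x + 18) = x - 6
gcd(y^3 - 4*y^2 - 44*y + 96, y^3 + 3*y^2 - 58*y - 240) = y^2 - 2*y - 48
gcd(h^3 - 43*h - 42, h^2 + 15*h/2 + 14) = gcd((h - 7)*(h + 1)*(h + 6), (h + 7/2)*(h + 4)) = 1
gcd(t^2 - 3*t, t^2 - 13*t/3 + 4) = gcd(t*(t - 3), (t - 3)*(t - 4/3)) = t - 3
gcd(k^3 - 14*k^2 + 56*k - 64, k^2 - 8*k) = k - 8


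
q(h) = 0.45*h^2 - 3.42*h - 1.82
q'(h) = 0.9*h - 3.42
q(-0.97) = 1.92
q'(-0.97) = -4.29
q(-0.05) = -1.65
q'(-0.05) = -3.46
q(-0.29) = -0.79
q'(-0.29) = -3.68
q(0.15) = -2.32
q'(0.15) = -3.28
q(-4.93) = 25.98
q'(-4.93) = -7.86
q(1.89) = -6.68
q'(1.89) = -1.72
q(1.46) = -5.85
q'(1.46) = -2.11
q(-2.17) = 7.72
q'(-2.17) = -5.37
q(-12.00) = 104.02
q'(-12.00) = -14.22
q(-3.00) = 12.49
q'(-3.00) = -6.12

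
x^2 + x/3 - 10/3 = (x - 5/3)*(x + 2)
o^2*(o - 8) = o^3 - 8*o^2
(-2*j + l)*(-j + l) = 2*j^2 - 3*j*l + l^2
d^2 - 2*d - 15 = (d - 5)*(d + 3)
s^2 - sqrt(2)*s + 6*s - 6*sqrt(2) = (s + 6)*(s - sqrt(2))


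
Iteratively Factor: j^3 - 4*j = (j + 2)*(j^2 - 2*j) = (j - 2)*(j + 2)*(j)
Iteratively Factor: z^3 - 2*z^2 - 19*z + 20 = (z - 1)*(z^2 - z - 20) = (z - 1)*(z + 4)*(z - 5)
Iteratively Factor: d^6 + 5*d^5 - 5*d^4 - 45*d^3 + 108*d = (d + 3)*(d^5 + 2*d^4 - 11*d^3 - 12*d^2 + 36*d) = d*(d + 3)*(d^4 + 2*d^3 - 11*d^2 - 12*d + 36) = d*(d + 3)^2*(d^3 - d^2 - 8*d + 12) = d*(d - 2)*(d + 3)^2*(d^2 + d - 6) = d*(d - 2)*(d + 3)^3*(d - 2)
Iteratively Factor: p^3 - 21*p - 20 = (p - 5)*(p^2 + 5*p + 4) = (p - 5)*(p + 1)*(p + 4)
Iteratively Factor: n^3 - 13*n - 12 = (n - 4)*(n^2 + 4*n + 3) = (n - 4)*(n + 1)*(n + 3)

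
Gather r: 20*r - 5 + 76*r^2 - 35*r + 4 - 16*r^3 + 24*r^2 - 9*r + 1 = -16*r^3 + 100*r^2 - 24*r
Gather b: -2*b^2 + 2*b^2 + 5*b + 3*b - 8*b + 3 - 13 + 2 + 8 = 0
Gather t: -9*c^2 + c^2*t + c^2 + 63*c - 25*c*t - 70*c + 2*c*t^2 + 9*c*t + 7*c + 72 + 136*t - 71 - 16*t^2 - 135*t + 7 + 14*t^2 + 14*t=-8*c^2 + t^2*(2*c - 2) + t*(c^2 - 16*c + 15) + 8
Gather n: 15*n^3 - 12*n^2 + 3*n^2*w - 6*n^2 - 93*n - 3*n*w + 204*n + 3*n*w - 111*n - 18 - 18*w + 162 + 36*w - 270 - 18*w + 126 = 15*n^3 + n^2*(3*w - 18)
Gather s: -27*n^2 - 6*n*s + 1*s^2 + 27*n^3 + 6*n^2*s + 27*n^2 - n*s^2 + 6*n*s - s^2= 27*n^3 + 6*n^2*s - n*s^2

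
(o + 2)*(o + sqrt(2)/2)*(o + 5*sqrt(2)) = o^3 + 2*o^2 + 11*sqrt(2)*o^2/2 + 5*o + 11*sqrt(2)*o + 10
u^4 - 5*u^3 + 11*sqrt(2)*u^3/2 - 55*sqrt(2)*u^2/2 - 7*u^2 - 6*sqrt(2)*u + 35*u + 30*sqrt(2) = (u - 5)*(u - sqrt(2))*(u + sqrt(2)/2)*(u + 6*sqrt(2))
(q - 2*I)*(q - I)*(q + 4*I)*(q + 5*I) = q^4 + 6*I*q^3 + 5*q^2 + 42*I*q + 40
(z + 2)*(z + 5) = z^2 + 7*z + 10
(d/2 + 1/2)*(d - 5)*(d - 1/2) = d^3/2 - 9*d^2/4 - 3*d/2 + 5/4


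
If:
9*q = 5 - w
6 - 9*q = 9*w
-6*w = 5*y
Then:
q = 13/24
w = 1/8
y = -3/20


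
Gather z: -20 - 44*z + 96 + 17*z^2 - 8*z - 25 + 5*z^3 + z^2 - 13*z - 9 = 5*z^3 + 18*z^2 - 65*z + 42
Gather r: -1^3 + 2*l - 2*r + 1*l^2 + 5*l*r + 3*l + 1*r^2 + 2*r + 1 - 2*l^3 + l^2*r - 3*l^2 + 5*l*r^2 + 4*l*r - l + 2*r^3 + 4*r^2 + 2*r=-2*l^3 - 2*l^2 + 4*l + 2*r^3 + r^2*(5*l + 5) + r*(l^2 + 9*l + 2)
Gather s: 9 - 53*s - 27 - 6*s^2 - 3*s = -6*s^2 - 56*s - 18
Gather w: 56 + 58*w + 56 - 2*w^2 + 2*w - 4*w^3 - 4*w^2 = -4*w^3 - 6*w^2 + 60*w + 112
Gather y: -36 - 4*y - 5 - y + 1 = -5*y - 40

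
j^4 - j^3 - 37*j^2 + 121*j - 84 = (j - 4)*(j - 3)*(j - 1)*(j + 7)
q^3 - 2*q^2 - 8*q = q*(q - 4)*(q + 2)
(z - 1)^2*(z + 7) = z^3 + 5*z^2 - 13*z + 7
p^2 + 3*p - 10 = (p - 2)*(p + 5)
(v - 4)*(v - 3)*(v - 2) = v^3 - 9*v^2 + 26*v - 24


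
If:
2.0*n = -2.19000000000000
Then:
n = -1.10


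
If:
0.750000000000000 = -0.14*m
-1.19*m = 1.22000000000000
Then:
No Solution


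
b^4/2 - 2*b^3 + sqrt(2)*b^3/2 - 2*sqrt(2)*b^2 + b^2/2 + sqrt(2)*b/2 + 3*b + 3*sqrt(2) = (b/2 + 1/2)*(b - 3)*(b - 2)*(b + sqrt(2))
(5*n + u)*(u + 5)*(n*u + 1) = 5*n^2*u^2 + 25*n^2*u + n*u^3 + 5*n*u^2 + 5*n*u + 25*n + u^2 + 5*u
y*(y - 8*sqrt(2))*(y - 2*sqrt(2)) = y^3 - 10*sqrt(2)*y^2 + 32*y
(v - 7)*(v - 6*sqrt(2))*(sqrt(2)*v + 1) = sqrt(2)*v^3 - 11*v^2 - 7*sqrt(2)*v^2 - 6*sqrt(2)*v + 77*v + 42*sqrt(2)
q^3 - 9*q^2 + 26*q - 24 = (q - 4)*(q - 3)*(q - 2)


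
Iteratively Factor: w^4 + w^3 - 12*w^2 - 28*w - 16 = (w + 2)*(w^3 - w^2 - 10*w - 8) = (w - 4)*(w + 2)*(w^2 + 3*w + 2) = (w - 4)*(w + 2)^2*(w + 1)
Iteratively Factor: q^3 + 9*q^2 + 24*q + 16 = (q + 4)*(q^2 + 5*q + 4) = (q + 1)*(q + 4)*(q + 4)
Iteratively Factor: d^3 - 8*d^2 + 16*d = (d)*(d^2 - 8*d + 16) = d*(d - 4)*(d - 4)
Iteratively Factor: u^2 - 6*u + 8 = (u - 4)*(u - 2)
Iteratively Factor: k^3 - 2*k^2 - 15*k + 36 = (k + 4)*(k^2 - 6*k + 9) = (k - 3)*(k + 4)*(k - 3)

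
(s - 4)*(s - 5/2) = s^2 - 13*s/2 + 10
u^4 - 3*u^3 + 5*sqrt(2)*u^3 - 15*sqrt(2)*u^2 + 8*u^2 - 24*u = u*(u - 3)*(u + sqrt(2))*(u + 4*sqrt(2))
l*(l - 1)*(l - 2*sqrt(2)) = l^3 - 2*sqrt(2)*l^2 - l^2 + 2*sqrt(2)*l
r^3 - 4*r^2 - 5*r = r*(r - 5)*(r + 1)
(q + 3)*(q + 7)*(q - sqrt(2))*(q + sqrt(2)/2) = q^4 - sqrt(2)*q^3/2 + 10*q^3 - 5*sqrt(2)*q^2 + 20*q^2 - 21*sqrt(2)*q/2 - 10*q - 21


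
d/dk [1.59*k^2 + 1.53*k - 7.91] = 3.18*k + 1.53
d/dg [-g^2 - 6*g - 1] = -2*g - 6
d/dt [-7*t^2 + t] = 1 - 14*t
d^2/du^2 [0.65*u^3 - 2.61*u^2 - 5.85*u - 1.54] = 3.9*u - 5.22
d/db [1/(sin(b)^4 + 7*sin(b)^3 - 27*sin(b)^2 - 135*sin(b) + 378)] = (-33*sin(b) + 4*cos(b)^2 - 49)*cos(b)/((sin(b) - 3)^3*(sin(b) + 6)^2*(sin(b) + 7)^2)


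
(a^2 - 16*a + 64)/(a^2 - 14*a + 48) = (a - 8)/(a - 6)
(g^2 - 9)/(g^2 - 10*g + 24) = (g^2 - 9)/(g^2 - 10*g + 24)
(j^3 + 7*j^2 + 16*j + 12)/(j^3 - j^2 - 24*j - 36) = (j + 2)/(j - 6)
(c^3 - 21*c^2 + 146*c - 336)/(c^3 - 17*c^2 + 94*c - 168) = (c - 8)/(c - 4)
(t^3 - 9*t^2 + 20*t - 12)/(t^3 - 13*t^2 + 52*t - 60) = (t - 1)/(t - 5)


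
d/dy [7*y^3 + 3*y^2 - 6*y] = 21*y^2 + 6*y - 6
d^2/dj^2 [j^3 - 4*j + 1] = 6*j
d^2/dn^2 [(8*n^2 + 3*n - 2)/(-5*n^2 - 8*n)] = 2*(245*n^3 + 150*n^2 + 240*n + 128)/(n^3*(125*n^3 + 600*n^2 + 960*n + 512))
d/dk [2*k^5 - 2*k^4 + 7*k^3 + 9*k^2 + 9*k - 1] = 10*k^4 - 8*k^3 + 21*k^2 + 18*k + 9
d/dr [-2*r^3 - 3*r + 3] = -6*r^2 - 3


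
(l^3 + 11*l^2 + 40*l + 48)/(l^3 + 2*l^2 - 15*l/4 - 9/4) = 4*(l^2 + 8*l + 16)/(4*l^2 - 4*l - 3)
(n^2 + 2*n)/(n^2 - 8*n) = (n + 2)/(n - 8)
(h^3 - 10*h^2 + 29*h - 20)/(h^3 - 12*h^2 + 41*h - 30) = (h - 4)/(h - 6)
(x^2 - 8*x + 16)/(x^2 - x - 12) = (x - 4)/(x + 3)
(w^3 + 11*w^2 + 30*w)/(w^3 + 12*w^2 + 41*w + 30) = w/(w + 1)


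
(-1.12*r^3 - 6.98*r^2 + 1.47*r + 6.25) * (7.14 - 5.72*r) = 6.4064*r^4 + 31.9288*r^3 - 58.2456*r^2 - 25.2542*r + 44.625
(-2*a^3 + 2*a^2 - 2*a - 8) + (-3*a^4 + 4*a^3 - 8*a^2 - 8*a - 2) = -3*a^4 + 2*a^3 - 6*a^2 - 10*a - 10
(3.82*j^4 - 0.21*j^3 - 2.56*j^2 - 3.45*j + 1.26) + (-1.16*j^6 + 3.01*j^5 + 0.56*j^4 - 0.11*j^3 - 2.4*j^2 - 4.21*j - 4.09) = -1.16*j^6 + 3.01*j^5 + 4.38*j^4 - 0.32*j^3 - 4.96*j^2 - 7.66*j - 2.83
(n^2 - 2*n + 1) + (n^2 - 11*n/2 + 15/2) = 2*n^2 - 15*n/2 + 17/2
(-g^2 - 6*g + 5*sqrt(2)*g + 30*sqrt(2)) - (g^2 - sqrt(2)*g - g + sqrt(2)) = -2*g^2 - 5*g + 6*sqrt(2)*g + 29*sqrt(2)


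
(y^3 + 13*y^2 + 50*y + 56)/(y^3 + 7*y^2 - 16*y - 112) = (y + 2)/(y - 4)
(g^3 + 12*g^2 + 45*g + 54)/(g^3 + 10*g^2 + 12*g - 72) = (g^2 + 6*g + 9)/(g^2 + 4*g - 12)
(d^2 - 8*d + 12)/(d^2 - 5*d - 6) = (d - 2)/(d + 1)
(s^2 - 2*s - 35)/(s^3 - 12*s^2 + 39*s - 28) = (s + 5)/(s^2 - 5*s + 4)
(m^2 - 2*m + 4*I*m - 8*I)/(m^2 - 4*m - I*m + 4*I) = (m^2 + m*(-2 + 4*I) - 8*I)/(m^2 + m*(-4 - I) + 4*I)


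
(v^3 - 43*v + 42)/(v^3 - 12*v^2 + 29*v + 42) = (v^2 + 6*v - 7)/(v^2 - 6*v - 7)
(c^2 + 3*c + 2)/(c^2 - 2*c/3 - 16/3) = 3*(c + 1)/(3*c - 8)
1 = 1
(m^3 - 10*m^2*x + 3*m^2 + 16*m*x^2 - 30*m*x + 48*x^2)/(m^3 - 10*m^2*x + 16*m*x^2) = (m + 3)/m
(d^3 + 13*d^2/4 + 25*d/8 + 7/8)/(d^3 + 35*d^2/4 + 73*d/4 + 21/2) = (d + 1/2)/(d + 6)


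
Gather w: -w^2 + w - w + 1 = 1 - w^2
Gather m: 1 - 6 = -5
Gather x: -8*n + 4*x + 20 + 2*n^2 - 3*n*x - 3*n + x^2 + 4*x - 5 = 2*n^2 - 11*n + x^2 + x*(8 - 3*n) + 15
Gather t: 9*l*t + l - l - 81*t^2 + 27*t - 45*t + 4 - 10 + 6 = -81*t^2 + t*(9*l - 18)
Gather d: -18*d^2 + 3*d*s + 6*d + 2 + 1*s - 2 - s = -18*d^2 + d*(3*s + 6)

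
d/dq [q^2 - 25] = 2*q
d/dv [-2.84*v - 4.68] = -2.84000000000000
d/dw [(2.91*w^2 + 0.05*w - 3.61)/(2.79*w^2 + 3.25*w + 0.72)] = (9.318*w^2 + 24.3342*w + 11.7685)/(7.7841*w^4 + 18.135*w^3 + 14.5801*w^2 + 4.68*w + 0.5184)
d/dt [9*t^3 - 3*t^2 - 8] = 3*t*(9*t - 2)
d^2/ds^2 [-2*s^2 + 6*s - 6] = -4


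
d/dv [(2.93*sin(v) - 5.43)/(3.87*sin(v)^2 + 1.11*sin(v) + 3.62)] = (-11.3391*sin(v)^2 + 42.0282*sin(v) + 16.6339)*cos(v)/(14.9769*sin(v)^4 + 8.5914*sin(v)^3 + 29.2509*sin(v)^2 + 8.0364*sin(v) + 13.1044)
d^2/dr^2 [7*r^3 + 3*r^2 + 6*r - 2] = 42*r + 6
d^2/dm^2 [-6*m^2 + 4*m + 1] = -12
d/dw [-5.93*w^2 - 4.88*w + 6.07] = -11.86*w - 4.88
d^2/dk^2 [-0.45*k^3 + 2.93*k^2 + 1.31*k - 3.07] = 5.86 - 2.7*k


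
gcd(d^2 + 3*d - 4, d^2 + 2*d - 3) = d - 1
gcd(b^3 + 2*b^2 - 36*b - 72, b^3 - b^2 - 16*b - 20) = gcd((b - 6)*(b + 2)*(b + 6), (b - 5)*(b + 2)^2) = b + 2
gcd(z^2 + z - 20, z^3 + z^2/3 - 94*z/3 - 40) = z + 5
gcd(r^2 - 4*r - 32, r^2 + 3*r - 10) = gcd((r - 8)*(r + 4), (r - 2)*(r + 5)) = 1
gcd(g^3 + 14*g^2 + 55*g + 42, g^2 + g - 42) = g + 7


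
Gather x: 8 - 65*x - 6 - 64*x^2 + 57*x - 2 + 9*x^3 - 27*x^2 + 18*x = 9*x^3 - 91*x^2 + 10*x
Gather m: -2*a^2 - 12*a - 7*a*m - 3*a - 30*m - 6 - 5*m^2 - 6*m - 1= -2*a^2 - 15*a - 5*m^2 + m*(-7*a - 36) - 7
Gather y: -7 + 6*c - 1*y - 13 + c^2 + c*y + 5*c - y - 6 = c^2 + 11*c + y*(c - 2) - 26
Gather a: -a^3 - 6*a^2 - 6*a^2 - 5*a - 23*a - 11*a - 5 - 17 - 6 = -a^3 - 12*a^2 - 39*a - 28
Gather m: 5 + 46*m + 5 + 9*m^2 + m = 9*m^2 + 47*m + 10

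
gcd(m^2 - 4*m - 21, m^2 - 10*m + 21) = m - 7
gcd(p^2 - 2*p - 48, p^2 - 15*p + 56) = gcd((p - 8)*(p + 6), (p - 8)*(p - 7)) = p - 8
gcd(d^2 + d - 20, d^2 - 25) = d + 5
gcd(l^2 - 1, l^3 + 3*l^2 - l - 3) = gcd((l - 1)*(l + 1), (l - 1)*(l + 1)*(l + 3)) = l^2 - 1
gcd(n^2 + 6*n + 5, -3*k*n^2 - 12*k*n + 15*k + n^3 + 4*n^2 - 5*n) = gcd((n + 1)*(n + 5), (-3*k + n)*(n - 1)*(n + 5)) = n + 5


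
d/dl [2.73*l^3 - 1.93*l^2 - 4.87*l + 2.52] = 8.19*l^2 - 3.86*l - 4.87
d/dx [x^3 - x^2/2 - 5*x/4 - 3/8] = 3*x^2 - x - 5/4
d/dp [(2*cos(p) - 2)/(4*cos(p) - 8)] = sin(p)/(2*(cos(p) - 2)^2)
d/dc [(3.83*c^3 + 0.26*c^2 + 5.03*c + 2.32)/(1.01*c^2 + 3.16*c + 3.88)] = (3.8683*c^4 + 24.2056*c^3 + 40.3225*c^2 - 2.6688*c + 12.1852)/(1.0201*c^4 + 6.3832*c^3 + 17.8232*c^2 + 24.5216*c + 15.0544)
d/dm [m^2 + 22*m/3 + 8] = 2*m + 22/3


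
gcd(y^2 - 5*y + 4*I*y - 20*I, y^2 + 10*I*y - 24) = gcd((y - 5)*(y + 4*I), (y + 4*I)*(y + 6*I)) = y + 4*I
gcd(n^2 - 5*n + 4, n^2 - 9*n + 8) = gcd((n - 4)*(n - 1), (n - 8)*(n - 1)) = n - 1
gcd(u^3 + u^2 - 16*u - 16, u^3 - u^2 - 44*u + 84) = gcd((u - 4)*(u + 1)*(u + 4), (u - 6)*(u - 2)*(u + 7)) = 1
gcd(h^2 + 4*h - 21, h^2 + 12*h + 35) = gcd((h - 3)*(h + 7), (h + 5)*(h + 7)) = h + 7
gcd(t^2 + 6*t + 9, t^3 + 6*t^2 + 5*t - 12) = t + 3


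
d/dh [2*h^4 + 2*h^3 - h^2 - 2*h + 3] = 8*h^3 + 6*h^2 - 2*h - 2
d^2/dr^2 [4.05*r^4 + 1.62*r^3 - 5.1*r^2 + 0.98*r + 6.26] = 48.6*r^2 + 9.72*r - 10.2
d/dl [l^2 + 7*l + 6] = 2*l + 7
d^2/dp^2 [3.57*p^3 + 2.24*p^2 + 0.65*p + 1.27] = 21.42*p + 4.48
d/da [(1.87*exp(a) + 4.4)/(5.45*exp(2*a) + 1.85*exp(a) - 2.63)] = (-(1.87*exp(a) + 4.4)*(10.9*exp(a) + 1.85) + 10.1915*exp(2*a) + 3.4595*exp(a) - 4.9181)*exp(a)/(5.45*exp(2*a) + 1.85*exp(a) - 2.63)^2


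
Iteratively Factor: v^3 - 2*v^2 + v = (v - 1)*(v^2 - v) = v*(v - 1)*(v - 1)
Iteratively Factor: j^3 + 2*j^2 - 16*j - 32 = (j + 4)*(j^2 - 2*j - 8) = (j + 2)*(j + 4)*(j - 4)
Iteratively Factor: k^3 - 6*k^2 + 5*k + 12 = (k - 3)*(k^2 - 3*k - 4) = (k - 3)*(k + 1)*(k - 4)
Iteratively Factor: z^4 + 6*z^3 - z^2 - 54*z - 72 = (z + 4)*(z^3 + 2*z^2 - 9*z - 18) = (z + 3)*(z + 4)*(z^2 - z - 6) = (z + 2)*(z + 3)*(z + 4)*(z - 3)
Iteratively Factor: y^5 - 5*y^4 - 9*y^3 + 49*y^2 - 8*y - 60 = (y - 2)*(y^4 - 3*y^3 - 15*y^2 + 19*y + 30) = (y - 2)*(y + 1)*(y^3 - 4*y^2 - 11*y + 30) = (y - 2)*(y + 1)*(y + 3)*(y^2 - 7*y + 10) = (y - 5)*(y - 2)*(y + 1)*(y + 3)*(y - 2)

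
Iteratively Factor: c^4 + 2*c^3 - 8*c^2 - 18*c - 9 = (c + 1)*(c^3 + c^2 - 9*c - 9) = (c - 3)*(c + 1)*(c^2 + 4*c + 3) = (c - 3)*(c + 1)*(c + 3)*(c + 1)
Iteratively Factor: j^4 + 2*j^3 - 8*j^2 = (j + 4)*(j^3 - 2*j^2) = (j - 2)*(j + 4)*(j^2) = j*(j - 2)*(j + 4)*(j)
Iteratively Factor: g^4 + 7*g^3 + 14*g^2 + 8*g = (g)*(g^3 + 7*g^2 + 14*g + 8) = g*(g + 4)*(g^2 + 3*g + 2) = g*(g + 2)*(g + 4)*(g + 1)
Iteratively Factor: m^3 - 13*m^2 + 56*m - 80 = (m - 4)*(m^2 - 9*m + 20) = (m - 5)*(m - 4)*(m - 4)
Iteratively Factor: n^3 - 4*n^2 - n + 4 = (n - 4)*(n^2 - 1) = (n - 4)*(n - 1)*(n + 1)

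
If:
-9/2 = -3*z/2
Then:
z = 3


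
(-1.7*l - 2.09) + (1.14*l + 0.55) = -0.56*l - 1.54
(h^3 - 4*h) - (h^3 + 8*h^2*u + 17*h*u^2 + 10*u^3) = -8*h^2*u - 17*h*u^2 - 4*h - 10*u^3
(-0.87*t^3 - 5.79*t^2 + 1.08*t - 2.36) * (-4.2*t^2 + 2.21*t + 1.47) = 3.654*t^5 + 22.3953*t^4 - 18.6108*t^3 + 3.7875*t^2 - 3.628*t - 3.4692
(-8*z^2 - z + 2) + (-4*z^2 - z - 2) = -12*z^2 - 2*z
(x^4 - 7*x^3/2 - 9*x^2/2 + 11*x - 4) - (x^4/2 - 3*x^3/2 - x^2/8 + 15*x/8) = x^4/2 - 2*x^3 - 35*x^2/8 + 73*x/8 - 4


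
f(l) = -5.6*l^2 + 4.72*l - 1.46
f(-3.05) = -67.95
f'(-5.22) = 63.18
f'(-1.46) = 21.07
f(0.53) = -0.53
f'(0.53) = -1.22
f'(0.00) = 4.72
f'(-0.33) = 8.42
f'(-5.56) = 66.99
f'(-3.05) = 38.88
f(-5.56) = -200.82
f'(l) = 4.72 - 11.2*l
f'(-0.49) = 10.21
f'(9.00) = -96.08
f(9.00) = -412.58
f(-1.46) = -20.29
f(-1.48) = -20.71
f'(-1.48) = 21.30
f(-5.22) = -178.69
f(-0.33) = -3.63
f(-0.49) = -5.12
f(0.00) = -1.46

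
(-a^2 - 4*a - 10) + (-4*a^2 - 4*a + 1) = -5*a^2 - 8*a - 9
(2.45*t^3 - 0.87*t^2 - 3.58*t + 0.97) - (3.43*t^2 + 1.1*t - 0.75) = 2.45*t^3 - 4.3*t^2 - 4.68*t + 1.72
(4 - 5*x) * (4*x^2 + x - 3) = -20*x^3 + 11*x^2 + 19*x - 12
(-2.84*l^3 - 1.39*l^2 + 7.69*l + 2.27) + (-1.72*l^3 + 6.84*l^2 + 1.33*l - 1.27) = -4.56*l^3 + 5.45*l^2 + 9.02*l + 1.0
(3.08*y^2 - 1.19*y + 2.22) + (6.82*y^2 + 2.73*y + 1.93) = 9.9*y^2 + 1.54*y + 4.15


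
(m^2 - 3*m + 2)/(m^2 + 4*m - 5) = (m - 2)/(m + 5)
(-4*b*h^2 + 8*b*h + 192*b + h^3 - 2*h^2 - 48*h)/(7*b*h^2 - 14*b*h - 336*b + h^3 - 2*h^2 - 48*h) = (-4*b + h)/(7*b + h)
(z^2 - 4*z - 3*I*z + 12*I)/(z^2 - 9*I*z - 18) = (z - 4)/(z - 6*I)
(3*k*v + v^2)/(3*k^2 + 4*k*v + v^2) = v/(k + v)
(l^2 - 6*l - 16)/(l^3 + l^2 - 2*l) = (l - 8)/(l*(l - 1))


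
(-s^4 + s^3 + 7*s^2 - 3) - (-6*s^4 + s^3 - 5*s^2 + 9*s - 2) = 5*s^4 + 12*s^2 - 9*s - 1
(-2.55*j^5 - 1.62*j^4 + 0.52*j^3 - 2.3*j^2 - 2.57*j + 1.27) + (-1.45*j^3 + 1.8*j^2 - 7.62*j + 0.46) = -2.55*j^5 - 1.62*j^4 - 0.93*j^3 - 0.5*j^2 - 10.19*j + 1.73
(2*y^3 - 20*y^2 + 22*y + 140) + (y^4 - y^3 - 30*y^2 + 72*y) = y^4 + y^3 - 50*y^2 + 94*y + 140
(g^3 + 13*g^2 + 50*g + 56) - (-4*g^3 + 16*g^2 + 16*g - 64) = 5*g^3 - 3*g^2 + 34*g + 120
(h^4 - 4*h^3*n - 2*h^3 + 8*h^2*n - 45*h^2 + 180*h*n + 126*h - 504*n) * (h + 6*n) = h^5 + 2*h^4*n - 2*h^4 - 24*h^3*n^2 - 4*h^3*n - 45*h^3 + 48*h^2*n^2 - 90*h^2*n + 126*h^2 + 1080*h*n^2 + 252*h*n - 3024*n^2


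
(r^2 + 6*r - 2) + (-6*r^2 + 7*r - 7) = -5*r^2 + 13*r - 9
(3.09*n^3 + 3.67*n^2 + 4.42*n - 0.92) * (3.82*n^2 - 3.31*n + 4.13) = 11.8038*n^5 + 3.7915*n^4 + 17.4984*n^3 - 2.9875*n^2 + 21.2998*n - 3.7996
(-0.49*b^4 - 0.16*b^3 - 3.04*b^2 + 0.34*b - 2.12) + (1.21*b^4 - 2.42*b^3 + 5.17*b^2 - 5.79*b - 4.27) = 0.72*b^4 - 2.58*b^3 + 2.13*b^2 - 5.45*b - 6.39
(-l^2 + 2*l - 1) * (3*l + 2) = -3*l^3 + 4*l^2 + l - 2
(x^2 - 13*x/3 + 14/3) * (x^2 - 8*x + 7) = x^4 - 37*x^3/3 + 139*x^2/3 - 203*x/3 + 98/3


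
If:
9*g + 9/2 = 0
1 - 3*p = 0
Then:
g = -1/2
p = 1/3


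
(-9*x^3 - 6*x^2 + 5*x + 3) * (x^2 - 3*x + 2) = -9*x^5 + 21*x^4 + 5*x^3 - 24*x^2 + x + 6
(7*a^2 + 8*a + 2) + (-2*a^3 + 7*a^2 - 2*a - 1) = -2*a^3 + 14*a^2 + 6*a + 1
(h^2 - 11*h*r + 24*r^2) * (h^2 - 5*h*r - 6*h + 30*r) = h^4 - 16*h^3*r - 6*h^3 + 79*h^2*r^2 + 96*h^2*r - 120*h*r^3 - 474*h*r^2 + 720*r^3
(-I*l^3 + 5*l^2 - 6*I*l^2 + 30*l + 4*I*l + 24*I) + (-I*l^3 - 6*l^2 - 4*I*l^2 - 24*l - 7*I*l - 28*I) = -2*I*l^3 - l^2 - 10*I*l^2 + 6*l - 3*I*l - 4*I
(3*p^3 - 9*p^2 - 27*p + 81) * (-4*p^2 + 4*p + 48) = -12*p^5 + 48*p^4 + 216*p^3 - 864*p^2 - 972*p + 3888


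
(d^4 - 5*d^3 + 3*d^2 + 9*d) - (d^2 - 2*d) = d^4 - 5*d^3 + 2*d^2 + 11*d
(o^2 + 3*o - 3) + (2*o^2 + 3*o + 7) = 3*o^2 + 6*o + 4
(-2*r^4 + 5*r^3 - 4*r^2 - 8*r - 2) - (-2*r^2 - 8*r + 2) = -2*r^4 + 5*r^3 - 2*r^2 - 4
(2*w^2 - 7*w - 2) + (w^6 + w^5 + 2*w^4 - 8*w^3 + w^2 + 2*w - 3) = w^6 + w^5 + 2*w^4 - 8*w^3 + 3*w^2 - 5*w - 5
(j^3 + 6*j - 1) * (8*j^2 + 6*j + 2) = 8*j^5 + 6*j^4 + 50*j^3 + 28*j^2 + 6*j - 2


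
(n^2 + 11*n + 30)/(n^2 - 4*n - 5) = (n^2 + 11*n + 30)/(n^2 - 4*n - 5)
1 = 1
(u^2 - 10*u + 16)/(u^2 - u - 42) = (-u^2 + 10*u - 16)/(-u^2 + u + 42)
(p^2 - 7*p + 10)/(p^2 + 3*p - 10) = (p - 5)/(p + 5)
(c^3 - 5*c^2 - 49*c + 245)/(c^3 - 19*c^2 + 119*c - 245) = (c + 7)/(c - 7)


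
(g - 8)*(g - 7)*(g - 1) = g^3 - 16*g^2 + 71*g - 56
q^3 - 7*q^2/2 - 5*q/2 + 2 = (q - 4)*(q - 1/2)*(q + 1)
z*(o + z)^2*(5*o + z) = 5*o^3*z + 11*o^2*z^2 + 7*o*z^3 + z^4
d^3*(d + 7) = d^4 + 7*d^3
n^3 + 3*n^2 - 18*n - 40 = (n - 4)*(n + 2)*(n + 5)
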